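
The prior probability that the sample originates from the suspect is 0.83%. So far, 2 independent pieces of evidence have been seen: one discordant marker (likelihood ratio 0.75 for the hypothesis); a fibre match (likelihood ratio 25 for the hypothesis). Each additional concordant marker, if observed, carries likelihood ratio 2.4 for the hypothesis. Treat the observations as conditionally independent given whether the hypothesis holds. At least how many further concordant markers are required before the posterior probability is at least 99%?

8

Prior odds = 0.0083/0.9917 = 83/9917.
Combined Bayes factor of the evidence already in hand = 0.75 × 25 = 18.75.
Odds after that evidence = (83/9917) × 18.75 = 6225/39668.
Target odds = 0.99/0.01 = 99.
Need 2.4ⁿ ≥ 99 ÷ (6225/39668) = 1309044/2075.
2.4⁷ = 35831808/78125 falls short of 1309044/2075 but 2.4⁸ = 429981696/390625 reaches it, so n = 8.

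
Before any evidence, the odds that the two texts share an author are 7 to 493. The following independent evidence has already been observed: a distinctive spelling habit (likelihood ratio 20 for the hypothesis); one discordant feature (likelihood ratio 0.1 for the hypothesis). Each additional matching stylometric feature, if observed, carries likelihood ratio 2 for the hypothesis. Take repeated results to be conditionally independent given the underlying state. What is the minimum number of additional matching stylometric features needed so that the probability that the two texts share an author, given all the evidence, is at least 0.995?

Prior odds = 7/493.
Combined Bayes factor of the evidence already in hand = 20 × 0.1 = 2.
Odds after that evidence = (7/493) × 2 = 14/493.
Target odds = 0.995/0.005 = 199.
Need 2ⁿ ≥ 199 ÷ (14/493) = 98107/14.
2¹² = 4096 falls short of 98107/14 but 2¹³ = 8192 reaches it, so n = 13.

13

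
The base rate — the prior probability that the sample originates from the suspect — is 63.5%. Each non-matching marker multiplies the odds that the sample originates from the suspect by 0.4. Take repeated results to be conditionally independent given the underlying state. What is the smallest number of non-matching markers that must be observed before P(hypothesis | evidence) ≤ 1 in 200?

7

Prior odds = 0.635/0.365 = 127/73.
Likelihood ratio per non-matching marker = 0.4.
Target posterior odds = 0.005/0.995 = 1/199.
Need (127/73) × 0.4ⁿ ≤ 1/199, i.e. 0.4ⁿ ≤ 73/25273.
0.4⁶ = 64/15625 is still above 73/25273 but 0.4⁷ = 128/78125 is at or below it, so n = 7.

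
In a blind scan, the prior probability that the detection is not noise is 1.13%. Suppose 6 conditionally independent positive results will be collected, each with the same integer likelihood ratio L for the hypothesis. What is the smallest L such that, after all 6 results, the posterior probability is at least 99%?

Prior odds = 0.0113/0.9887 = 113/9887.
Target odds = 0.99/0.01 = 99.
Need L⁶ ≥ 99 ÷ (113/9887) = 978813/113.
4⁶ = 4096 < 978813/113 ≤ 15625 = 5⁶, so L = 5.

5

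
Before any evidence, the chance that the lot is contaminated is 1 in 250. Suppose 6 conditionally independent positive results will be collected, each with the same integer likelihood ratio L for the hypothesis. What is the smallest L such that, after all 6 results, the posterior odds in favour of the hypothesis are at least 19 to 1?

Prior odds = 0.004/0.996 = 1/249.
Target odds = 19.
Need L⁶ ≥ 19 ÷ (1/249) = 4731.
4⁶ = 4096 < 4731 ≤ 15625 = 5⁶, so L = 5.

5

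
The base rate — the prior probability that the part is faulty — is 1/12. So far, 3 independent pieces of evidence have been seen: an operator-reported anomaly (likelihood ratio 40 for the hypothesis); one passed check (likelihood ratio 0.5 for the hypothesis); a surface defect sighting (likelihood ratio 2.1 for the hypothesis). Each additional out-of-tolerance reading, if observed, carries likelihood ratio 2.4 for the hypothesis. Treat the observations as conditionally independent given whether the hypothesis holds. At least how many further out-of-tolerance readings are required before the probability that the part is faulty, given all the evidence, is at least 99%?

Prior odds = (1/12)/(11/12) = 1/11.
Combined Bayes factor of the evidence already in hand = 40 × 0.5 × 2.1 = 42.
Odds after that evidence = (1/11) × 42 = 42/11.
Target odds = 0.99/0.01 = 99.
Need 2.4ⁿ ≥ 99 ÷ (42/11) = 363/14.
2.4³ = 13.824 falls short of 363/14 but 2.4⁴ = 33.1776 reaches it, so n = 4.

4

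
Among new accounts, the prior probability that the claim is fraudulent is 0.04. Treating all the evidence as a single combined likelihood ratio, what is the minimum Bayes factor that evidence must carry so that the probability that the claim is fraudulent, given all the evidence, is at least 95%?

456

Prior odds = 0.04/0.96 = 1/24.
Target odds = 0.95/0.05 = 19.
Required Bayes factor = 19 ÷ (1/24) = 456.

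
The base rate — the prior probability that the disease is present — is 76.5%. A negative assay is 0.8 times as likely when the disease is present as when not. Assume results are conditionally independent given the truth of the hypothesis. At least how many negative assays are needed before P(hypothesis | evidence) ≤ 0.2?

Prior odds = 0.765/0.235 = 153/47.
Likelihood ratio per negative assay = 0.8.
Target odds: 0.2 ÷ 0.8 = 0.25.
Need (153/47) × 0.8ⁿ ≤ 0.25, i.e. 0.8ⁿ ≤ 47/612.
0.8¹¹ = 4194304/48828125 is still above 47/612 but 0.8¹² = 16777216/244140625 is at or below it, so n = 12.

12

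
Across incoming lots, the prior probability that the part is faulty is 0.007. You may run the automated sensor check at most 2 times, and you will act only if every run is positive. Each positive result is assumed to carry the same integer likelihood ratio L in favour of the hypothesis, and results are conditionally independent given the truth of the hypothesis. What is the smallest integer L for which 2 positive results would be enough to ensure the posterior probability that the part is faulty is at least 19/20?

Prior odds = 0.007/0.993 = 7/993.
Target odds = 0.95/0.05 = 19.
Need L² ≥ 19 ÷ (7/993) = 18867/7.
51² = 2601 < 18867/7 ≤ 2704 = 52², so L = 52.

52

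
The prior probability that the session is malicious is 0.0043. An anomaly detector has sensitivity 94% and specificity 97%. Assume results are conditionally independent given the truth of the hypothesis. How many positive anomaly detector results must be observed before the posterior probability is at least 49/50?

Prior odds: 0.0043 ÷ 0.9957 = 43/9957.
False-positive rate = 1 − 0.97 = 0.03; likelihood ratio of a positive = 0.94/0.03 = 94/3.
Target odds: 0.98 ÷ 0.02 = 49.
Need (43/9957) × (94/3)ⁿ ≥ 49, i.e. (94/3)ⁿ ≥ 487893/43.
(94/3)² = 8836/9 falls short of 487893/43 but (94/3)³ = 830584/27 reaches it, so n = 3.

3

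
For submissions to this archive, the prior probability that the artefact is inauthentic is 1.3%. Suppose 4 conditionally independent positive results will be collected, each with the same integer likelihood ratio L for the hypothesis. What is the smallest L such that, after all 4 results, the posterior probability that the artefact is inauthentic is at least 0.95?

Prior odds = 0.013/0.987 = 13/987.
Target odds = 0.95/0.05 = 19.
Need L⁴ ≥ 19 ÷ (13/987) = 18753/13.
6⁴ = 1296 < 18753/13 ≤ 2401 = 7⁴, so L = 7.

7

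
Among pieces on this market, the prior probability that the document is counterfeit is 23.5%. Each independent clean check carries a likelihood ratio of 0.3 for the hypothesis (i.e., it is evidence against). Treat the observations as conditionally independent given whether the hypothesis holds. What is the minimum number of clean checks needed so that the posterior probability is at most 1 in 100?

Prior odds: 0.235 ÷ 0.765 = 47/153.
Likelihood ratio per clean check = 0.3.
Target posterior odds = 0.01/0.99 = 1/99.
Require 0.3ⁿ ≤ 1/99 ÷ (47/153) = 17/517.
0.3² = 0.09 is still above 17/517 but 0.3³ = 0.027 is at or below it, so n = 3.

3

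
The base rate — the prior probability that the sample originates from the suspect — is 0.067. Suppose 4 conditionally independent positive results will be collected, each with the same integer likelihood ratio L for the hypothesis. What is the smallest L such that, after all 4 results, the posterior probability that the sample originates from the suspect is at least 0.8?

Prior odds = 0.067/0.933 = 67/933.
Target odds = 0.8/0.2 = 4.
Need L⁴ ≥ 4 ÷ (67/933) = 3732/67.
2⁴ = 16 < 3732/67 ≤ 81 = 3⁴, so L = 3.

3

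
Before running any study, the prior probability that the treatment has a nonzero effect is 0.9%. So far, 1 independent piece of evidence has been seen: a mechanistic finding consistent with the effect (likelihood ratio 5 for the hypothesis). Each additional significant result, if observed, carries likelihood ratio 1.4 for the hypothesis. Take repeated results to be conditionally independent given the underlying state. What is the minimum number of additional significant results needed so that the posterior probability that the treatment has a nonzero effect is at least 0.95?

Prior odds = 0.009/0.991 = 9/991.
Bayes factor of the evidence already in hand = 5.
Odds after that evidence = (9/991) × 5 = 45/991.
Target odds = 0.95/0.05 = 19.
Need 1.4ⁿ ≥ 19 ÷ (45/991) = 18829/45.
1.4¹⁷ ≈304.913 falls short of 18829/45 but 1.4¹⁸ ≈426.879 reaches it, so n = 18.

18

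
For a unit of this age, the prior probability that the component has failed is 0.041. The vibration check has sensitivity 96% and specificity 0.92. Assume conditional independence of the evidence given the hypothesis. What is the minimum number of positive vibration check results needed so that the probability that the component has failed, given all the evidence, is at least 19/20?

Prior odds: 0.041 ÷ 0.959 = 41/959.
False-positive rate = 1 − 0.92 = 0.08; likelihood ratio of a positive = 0.96/0.08 = 12.
Target odds: 0.95 ÷ 0.05 = 19.
Require 12ⁿ ≥ 19 ÷ (41/959) = 18221/41.
12² = 144 falls short of 18221/41 but 12³ = 1728 reaches it, so n = 3.

3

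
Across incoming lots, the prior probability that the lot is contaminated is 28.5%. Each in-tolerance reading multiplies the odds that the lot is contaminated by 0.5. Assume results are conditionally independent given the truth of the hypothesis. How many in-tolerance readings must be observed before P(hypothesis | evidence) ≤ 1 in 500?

Prior odds = 0.285/0.715 = 57/143.
Likelihood ratio per in-tolerance reading = 0.5.
Target odds: 0.002 ÷ 0.998 = 1/499.
Need (57/143) × 0.5ⁿ ≤ 1/499, i.e. 0.5ⁿ ≤ 143/28443.
0.5⁷ = 0.0078125 is still above 143/28443 but 0.5⁸ = 0.00390625 is at or below it, so n = 8.

8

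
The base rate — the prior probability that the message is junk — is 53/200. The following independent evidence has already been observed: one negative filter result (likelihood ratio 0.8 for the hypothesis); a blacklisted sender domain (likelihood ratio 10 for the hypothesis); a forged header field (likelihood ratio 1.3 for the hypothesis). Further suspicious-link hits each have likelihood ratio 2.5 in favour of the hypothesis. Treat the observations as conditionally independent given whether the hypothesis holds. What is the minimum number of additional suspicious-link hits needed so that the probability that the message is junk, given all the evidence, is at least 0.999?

7

Prior odds = 0.265/0.735 = 53/147.
Combined Bayes factor of the evidence already in hand = 0.8 × 10 × 1.3 = 10.4.
Odds after that evidence = (53/147) × 10.4 = 2756/735.
Target odds = 0.999/0.001 = 999.
Need 2.5ⁿ ≥ 999 ÷ (2756/735) = 734265/2756.
2.5⁶ = 244.140625 falls short of 734265/2756 but 2.5⁷ = 610.3515625 reaches it, so n = 7.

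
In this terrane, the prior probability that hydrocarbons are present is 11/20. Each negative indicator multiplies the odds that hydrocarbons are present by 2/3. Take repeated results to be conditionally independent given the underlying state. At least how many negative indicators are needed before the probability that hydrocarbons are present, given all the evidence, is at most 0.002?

Prior odds: 0.55 ÷ 0.45 = 11/9.
Likelihood ratio per negative indicator = 2/3.
Target odds: 0.002 ÷ 0.998 = 1/499.
Require (2/3)ⁿ ≤ 1/499 ÷ (11/9) = 9/5489.
(2/3)¹⁵ = 32768/14348907 is still above 9/5489 but (2/3)¹⁶ = 65536/43046721 is at or below it, so n = 16.

16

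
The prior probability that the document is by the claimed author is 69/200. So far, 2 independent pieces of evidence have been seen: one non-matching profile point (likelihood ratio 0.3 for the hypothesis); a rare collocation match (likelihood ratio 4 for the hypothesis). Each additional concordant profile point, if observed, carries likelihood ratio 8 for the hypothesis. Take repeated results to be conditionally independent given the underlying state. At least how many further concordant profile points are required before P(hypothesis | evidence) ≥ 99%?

3

Prior odds = 0.345/0.655 = 69/131.
Combined Bayes factor of the evidence already in hand = 0.3 × 4 = 1.2.
Odds after that evidence = (69/131) × 1.2 = 414/655.
Target odds = 0.99/0.01 = 99.
Need 8ⁿ ≥ 99 ÷ (414/655) = 7205/46.
8² = 64 falls short of 7205/46 but 8³ = 512 reaches it, so n = 3.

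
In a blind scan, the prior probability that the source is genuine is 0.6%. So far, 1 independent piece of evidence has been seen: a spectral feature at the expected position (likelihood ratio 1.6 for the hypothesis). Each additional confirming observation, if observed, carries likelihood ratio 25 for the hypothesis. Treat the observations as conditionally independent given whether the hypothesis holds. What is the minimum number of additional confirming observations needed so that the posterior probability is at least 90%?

3

Prior odds = 0.006/0.994 = 3/497.
Bayes factor of the evidence already in hand = 1.6.
Odds after that evidence = (3/497) × 1.6 = 24/2485.
Target odds = 0.9/0.1 = 9.
Need 25ⁿ ≥ 9 ÷ (24/2485) = 931.875.
25² = 625 falls short of 931.875 but 25³ = 15625 reaches it, so n = 3.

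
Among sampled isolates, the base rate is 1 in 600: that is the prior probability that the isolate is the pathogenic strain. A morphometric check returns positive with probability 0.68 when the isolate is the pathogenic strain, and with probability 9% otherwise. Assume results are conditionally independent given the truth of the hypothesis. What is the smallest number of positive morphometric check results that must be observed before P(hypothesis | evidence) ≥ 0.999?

Prior odds: (1/600) ÷ (599/600) = 1/599.
Likelihood ratio of a positive result = 0.68/0.09 = 68/9.
Target odds: 0.999 ÷ 0.001 = 999.
Need (1/599) × (68/9)ⁿ ≥ 999, i.e. (68/9)ⁿ ≥ 598401.
(68/9)⁶ ≈186037 falls short of 598401 but (68/9)⁷ ≈1.40561e+06 reaches it, so n = 7.

7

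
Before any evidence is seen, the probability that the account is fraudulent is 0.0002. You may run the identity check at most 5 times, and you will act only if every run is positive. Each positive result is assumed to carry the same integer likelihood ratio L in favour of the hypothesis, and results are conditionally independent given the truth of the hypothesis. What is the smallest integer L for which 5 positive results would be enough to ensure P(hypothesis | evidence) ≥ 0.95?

10

Prior odds = 0.0002/0.9998 = 1/4999.
Target odds = 0.95/0.05 = 19.
Need L⁵ ≥ 19 ÷ (1/4999) = 94981.
9⁵ = 59049 < 94981 ≤ 100000 = 10⁵, so L = 10.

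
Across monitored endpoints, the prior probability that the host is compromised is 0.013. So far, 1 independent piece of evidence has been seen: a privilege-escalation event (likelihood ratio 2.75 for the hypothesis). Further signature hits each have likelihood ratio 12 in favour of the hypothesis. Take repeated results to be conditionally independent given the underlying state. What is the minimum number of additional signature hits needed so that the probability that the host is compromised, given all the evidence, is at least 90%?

Prior odds = 0.013/0.987 = 13/987.
Bayes factor of the evidence already in hand = 2.75.
Odds after that evidence = (13/987) × 2.75 = 143/3948.
Target odds = 0.9/0.1 = 9.
Need 12ⁿ ≥ 9 ÷ (143/3948) = 35532/143.
12² = 144 falls short of 35532/143 but 12³ = 1728 reaches it, so n = 3.

3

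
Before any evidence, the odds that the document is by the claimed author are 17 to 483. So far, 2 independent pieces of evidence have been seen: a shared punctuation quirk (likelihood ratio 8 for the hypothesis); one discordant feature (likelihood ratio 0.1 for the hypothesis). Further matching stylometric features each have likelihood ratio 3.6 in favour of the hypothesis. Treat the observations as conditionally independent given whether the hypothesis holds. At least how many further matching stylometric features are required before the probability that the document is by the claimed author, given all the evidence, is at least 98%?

Prior odds = 17/483.
Combined Bayes factor of the evidence already in hand = 8 × 0.1 = 0.8.
Odds after that evidence = (17/483) × 0.8 = 68/2415.
Target odds = 0.98/0.02 = 49.
Need 3.6ⁿ ≥ 49 ÷ (68/2415) = 118335/68.
3.6⁵ = 604.66176 falls short of 118335/68 but 3.6⁶ = 34012224/15625 reaches it, so n = 6.

6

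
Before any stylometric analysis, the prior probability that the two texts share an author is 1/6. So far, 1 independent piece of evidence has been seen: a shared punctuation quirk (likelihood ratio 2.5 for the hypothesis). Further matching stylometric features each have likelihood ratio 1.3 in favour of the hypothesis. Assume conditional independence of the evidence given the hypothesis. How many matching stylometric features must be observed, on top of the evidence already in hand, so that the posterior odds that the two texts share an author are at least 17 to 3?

Prior odds = (1/6)/(5/6) = 0.2.
Bayes factor of the evidence already in hand = 2.5.
Odds after that evidence = 0.2 × 2.5 = 0.5.
Target odds = 17/3.
Need 1.3ⁿ ≥ 17/3 ÷ 0.5 = 34/3.
1.3⁹ ≈10.6045 falls short of 34/3 but 1.3¹⁰ ≈13.7858 reaches it, so n = 10.

10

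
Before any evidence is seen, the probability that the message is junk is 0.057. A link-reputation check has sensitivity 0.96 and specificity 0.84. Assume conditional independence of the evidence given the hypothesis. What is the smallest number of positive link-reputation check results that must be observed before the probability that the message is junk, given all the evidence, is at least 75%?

3

Prior odds: 0.057 ÷ 0.943 = 57/943.
False-positive rate = 1 − 0.84 = 0.16; likelihood ratio of a positive = 0.96/0.16 = 6.
Target odds: 0.75 ÷ 0.25 = 3.
Require 6ⁿ ≥ 3 ÷ (57/943) = 943/19.
6² = 36 falls short of 943/19 but 6³ = 216 reaches it, so n = 3.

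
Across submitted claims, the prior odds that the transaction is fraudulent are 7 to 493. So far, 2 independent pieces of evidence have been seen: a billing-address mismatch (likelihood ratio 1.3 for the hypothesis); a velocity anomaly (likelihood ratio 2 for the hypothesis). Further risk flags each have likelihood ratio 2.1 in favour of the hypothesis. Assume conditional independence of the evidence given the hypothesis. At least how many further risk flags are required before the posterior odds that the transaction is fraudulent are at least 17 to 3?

7

Prior odds = 7/493.
Combined Bayes factor of the evidence already in hand = 1.3 × 2 = 2.6.
Odds after that evidence = (7/493) × 2.6 = 91/2465.
Target odds = 17/3.
Need 2.1ⁿ ≥ 17/3 ÷ (91/2465) = 41905/273.
2.1⁶ = 85766121/1000000 falls short of 41905/273 but 2.1⁷ ≈180.109 reaches it, so n = 7.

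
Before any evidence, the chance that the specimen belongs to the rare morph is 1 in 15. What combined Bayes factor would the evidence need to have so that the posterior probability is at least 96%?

Prior odds = (1/15)/(14/15) = 1/14.
Target odds = 0.96/0.04 = 24.
Required Bayes factor = 24 ÷ (1/14) = 336.

336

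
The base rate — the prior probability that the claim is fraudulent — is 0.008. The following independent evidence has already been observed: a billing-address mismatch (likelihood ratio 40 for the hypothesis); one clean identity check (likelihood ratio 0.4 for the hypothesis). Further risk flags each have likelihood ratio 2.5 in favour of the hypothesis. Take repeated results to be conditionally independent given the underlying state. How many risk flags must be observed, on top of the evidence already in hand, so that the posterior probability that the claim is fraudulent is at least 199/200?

9

Prior odds = 0.008/0.992 = 1/124.
Combined Bayes factor of the evidence already in hand = 40 × 0.4 = 16.
Odds after that evidence = (1/124) × 16 = 4/31.
Target odds = 0.995/0.005 = 199.
Need 2.5ⁿ ≥ 199 ÷ (4/31) = 1542.25.
2.5⁸ = 390625/256 falls short of 1542.25 but 2.5⁹ = 1953125/512 reaches it, so n = 9.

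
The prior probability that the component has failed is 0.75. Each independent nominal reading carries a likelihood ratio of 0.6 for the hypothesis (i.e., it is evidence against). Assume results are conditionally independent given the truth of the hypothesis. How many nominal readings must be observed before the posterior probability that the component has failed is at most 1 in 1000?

Prior odds: 0.75 ÷ 0.25 = 3.
Likelihood ratio per nominal reading = 0.6.
Target posterior odds = 0.001/0.999 = 1/999.
Need 3 × 0.6ⁿ ≤ 1/999, i.e. 0.6ⁿ ≤ 1/2997.
0.6¹⁵ ≈0.000470185 is still above 1/2997 but 0.6¹⁶ ≈0.000282111 is at or below it, so n = 16.

16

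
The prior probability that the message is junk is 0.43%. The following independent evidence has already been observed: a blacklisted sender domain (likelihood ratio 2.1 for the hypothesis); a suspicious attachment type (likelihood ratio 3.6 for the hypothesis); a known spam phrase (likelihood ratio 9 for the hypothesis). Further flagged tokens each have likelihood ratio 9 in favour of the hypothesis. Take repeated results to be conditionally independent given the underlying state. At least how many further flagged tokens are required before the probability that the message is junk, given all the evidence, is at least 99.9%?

4

Prior odds = 0.0043/0.9957 = 43/9957.
Combined Bayes factor of the evidence already in hand = 2.1 × 3.6 × 9 = 68.04.
Odds after that evidence = (43/9957) × 68.04 = 24381/82975.
Target odds = 0.999/0.001 = 999.
Need 9ⁿ ≥ 999 ÷ (24381/82975) = 3070075/903.
9³ = 729 falls short of 3070075/903 but 9⁴ = 6561 reaches it, so n = 4.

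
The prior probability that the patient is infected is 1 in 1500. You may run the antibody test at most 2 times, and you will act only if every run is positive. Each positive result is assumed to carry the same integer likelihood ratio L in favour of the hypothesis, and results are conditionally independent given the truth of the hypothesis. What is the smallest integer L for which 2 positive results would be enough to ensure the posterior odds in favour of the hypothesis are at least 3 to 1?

Prior odds = (1/1500)/(1499/1500) = 1/1499.
Target odds = 3.
Need L² ≥ 3 ÷ (1/1499) = 4497.
67² = 4489 < 4497 ≤ 4624 = 68², so L = 68.

68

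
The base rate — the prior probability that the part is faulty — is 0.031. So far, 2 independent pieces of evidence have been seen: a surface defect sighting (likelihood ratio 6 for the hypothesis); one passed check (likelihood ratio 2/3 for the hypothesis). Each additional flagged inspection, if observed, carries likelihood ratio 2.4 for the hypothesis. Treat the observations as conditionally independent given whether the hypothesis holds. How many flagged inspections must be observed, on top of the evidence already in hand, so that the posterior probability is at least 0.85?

5

Prior odds = 0.031/0.969 = 31/969.
Combined Bayes factor of the evidence already in hand = 6 × (2/3) = 4.
Odds after that evidence = (31/969) × 4 = 124/969.
Target odds = 0.85/0.15 = 17/3.
Need 2.4ⁿ ≥ 17/3 ÷ (124/969) = 5491/124.
2.4⁴ = 33.1776 falls short of 5491/124 but 2.4⁵ = 79.62624 reaches it, so n = 5.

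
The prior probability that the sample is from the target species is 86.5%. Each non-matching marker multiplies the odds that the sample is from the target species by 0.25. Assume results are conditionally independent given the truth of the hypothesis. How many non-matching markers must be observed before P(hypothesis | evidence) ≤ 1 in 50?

Prior odds: 0.865 ÷ 0.135 = 173/27.
Likelihood ratio per non-matching marker = 0.25.
Target odds: 0.02 ÷ 0.98 = 1/49.
Need (173/27) × 0.25ⁿ ≤ 1/49, i.e. 0.25ⁿ ≤ 27/8477.
0.25⁴ = 0.00390625 is still above 27/8477 but 0.25⁵ = 1/1024 is at or below it, so n = 5.

5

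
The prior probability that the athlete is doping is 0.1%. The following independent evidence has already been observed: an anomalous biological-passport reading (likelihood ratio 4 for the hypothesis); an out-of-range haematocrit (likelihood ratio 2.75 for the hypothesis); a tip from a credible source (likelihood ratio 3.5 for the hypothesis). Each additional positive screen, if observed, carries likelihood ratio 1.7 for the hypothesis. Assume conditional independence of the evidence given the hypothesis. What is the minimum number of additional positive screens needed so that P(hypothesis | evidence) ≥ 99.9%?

Prior odds = 0.001/0.999 = 1/999.
Combined Bayes factor of the evidence already in hand = 4 × 2.75 × 3.5 = 38.5.
Odds after that evidence = (1/999) × 38.5 = 77/1998.
Target odds = 0.999/0.001 = 999.
Need 1.7ⁿ ≥ 999 ÷ (77/1998) = 1996002/77.
1.7¹⁹ ≈23907.2 falls short of 1996002/77 but 1.7²⁰ ≈40642.3 reaches it, so n = 20.

20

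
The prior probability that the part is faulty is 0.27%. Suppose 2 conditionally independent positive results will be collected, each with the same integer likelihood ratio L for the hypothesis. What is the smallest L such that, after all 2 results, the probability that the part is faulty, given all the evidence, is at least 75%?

34

Prior odds = 0.0027/0.9973 = 27/9973.
Target odds = 0.75/0.25 = 3.
Need L² ≥ 3 ÷ (27/9973) = 9973/9.
33² = 1089 < 9973/9 ≤ 1156 = 34², so L = 34.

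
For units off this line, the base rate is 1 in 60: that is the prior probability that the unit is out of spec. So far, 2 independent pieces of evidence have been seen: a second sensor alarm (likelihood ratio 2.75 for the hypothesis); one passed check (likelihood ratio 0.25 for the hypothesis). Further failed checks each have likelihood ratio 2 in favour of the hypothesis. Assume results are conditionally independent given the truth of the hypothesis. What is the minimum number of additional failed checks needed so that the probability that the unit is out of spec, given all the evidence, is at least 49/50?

13

Prior odds = (1/60)/(59/60) = 1/59.
Combined Bayes factor of the evidence already in hand = 2.75 × 0.25 = 0.6875.
Odds after that evidence = (1/59) × 0.6875 = 11/944.
Target odds = 0.98/0.02 = 49.
Need 2ⁿ ≥ 49 ÷ (11/944) = 46256/11.
2¹² = 4096 falls short of 46256/11 but 2¹³ = 8192 reaches it, so n = 13.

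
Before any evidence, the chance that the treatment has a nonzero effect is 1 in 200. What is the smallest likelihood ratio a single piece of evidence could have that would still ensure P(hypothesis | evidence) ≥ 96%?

Prior odds = 0.005/0.995 = 1/199.
Target odds = 0.96/0.04 = 24.
Required Bayes factor = 24 ÷ (1/199) = 4776.

4776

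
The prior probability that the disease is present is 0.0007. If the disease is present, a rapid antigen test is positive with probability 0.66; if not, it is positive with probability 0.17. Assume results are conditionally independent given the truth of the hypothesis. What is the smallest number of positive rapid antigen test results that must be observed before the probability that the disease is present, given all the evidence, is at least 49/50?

9

Prior odds: 0.0007 ÷ 0.9993 = 7/9993.
Likelihood ratio of a positive = 0.66/0.17 = 66/17.
Target odds: 0.98 ÷ 0.02 = 49.
Require (66/17)ⁿ ≥ 49 ÷ (7/9993) = 69951.
(66/17)⁸ ≈51613.1 falls short of 69951 but (66/17)⁹ ≈200380 reaches it, so n = 9.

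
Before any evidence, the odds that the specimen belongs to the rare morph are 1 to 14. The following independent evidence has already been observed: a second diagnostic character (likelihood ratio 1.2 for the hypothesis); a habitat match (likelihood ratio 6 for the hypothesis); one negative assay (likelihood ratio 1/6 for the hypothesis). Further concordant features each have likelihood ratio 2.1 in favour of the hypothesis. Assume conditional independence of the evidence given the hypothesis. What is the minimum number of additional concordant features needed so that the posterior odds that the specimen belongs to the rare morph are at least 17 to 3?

6

Prior odds = 1/14.
Combined Bayes factor of the evidence already in hand = 1.2 × 6 × (1/6) = 1.2.
Odds after that evidence = (1/14) × 1.2 = 3/35.
Target odds = 17/3.
Need 2.1ⁿ ≥ 17/3 ÷ (3/35) = 595/9.
2.1⁵ = 4084101/100000 falls short of 595/9 but 2.1⁶ = 85766121/1000000 reaches it, so n = 6.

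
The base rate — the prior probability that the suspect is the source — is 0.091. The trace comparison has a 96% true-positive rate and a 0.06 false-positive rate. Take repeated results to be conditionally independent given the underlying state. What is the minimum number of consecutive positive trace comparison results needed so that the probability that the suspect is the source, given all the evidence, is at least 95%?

Prior odds: 0.091 ÷ 0.909 = 91/909.
Likelihood ratio of a positive result = 0.96/0.06 = 16.
Target posterior odds = 0.95/0.05 = 19.
Require 16ⁿ ≥ 19 ÷ (91/909) = 17271/91.
16¹ = 16 falls short of 17271/91 but 16² = 256 reaches it, so n = 2.

2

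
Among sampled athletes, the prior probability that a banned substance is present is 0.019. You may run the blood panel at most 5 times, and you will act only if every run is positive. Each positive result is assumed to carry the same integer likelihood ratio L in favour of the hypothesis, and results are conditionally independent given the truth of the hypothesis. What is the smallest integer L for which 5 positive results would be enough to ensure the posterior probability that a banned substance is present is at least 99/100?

6

Prior odds = 0.019/0.981 = 19/981.
Target odds = 0.99/0.01 = 99.
Need L⁵ ≥ 99 ÷ (19/981) = 97119/19.
5⁵ = 3125 < 97119/19 ≤ 7776 = 6⁵, so L = 6.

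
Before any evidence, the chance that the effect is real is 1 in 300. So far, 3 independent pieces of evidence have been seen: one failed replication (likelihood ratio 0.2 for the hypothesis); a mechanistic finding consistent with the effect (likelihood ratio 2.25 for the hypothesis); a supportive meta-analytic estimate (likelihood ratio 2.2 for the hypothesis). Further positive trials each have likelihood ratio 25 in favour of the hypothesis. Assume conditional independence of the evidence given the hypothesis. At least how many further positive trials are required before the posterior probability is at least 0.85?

3

Prior odds = (1/300)/(299/300) = 1/299.
Combined Bayes factor of the evidence already in hand = 0.2 × 2.25 × 2.2 = 0.99.
Odds after that evidence = (1/299) × 0.99 = 99/29900.
Target odds = 0.85/0.15 = 17/3.
Need 25ⁿ ≥ 17/3 ÷ (99/29900) = 508300/297.
25² = 625 falls short of 508300/297 but 25³ = 15625 reaches it, so n = 3.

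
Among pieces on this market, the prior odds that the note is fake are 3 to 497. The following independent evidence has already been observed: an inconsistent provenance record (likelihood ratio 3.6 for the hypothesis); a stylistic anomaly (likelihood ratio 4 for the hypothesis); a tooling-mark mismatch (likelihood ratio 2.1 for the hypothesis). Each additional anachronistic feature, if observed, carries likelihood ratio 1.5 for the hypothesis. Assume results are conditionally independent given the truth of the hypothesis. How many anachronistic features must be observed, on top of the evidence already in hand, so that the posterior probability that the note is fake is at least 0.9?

10

Prior odds = 3/497.
Combined Bayes factor of the evidence already in hand = 3.6 × 4 × 2.1 = 30.24.
Odds after that evidence = (3/497) × 30.24 = 324/1775.
Target odds = 0.9/0.1 = 9.
Need 1.5ⁿ ≥ 9 ÷ (324/1775) = 1775/36.
1.5⁹ = 19683/512 falls short of 1775/36 but 1.5¹⁰ = 59049/1024 reaches it, so n = 10.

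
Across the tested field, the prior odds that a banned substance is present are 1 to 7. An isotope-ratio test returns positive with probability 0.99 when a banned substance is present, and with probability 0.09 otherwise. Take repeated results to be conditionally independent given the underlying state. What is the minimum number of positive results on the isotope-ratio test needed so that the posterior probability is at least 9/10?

2

Prior odds = 1/7.
Likelihood ratio of a positive result = 0.99/0.09 = 11.
Target posterior odds = 0.9/0.1 = 9.
Need (1/7) × 11ⁿ ≥ 9, i.e. 11ⁿ ≥ 63.
11¹ = 11 falls short of 63 but 11² = 121 reaches it, so n = 2.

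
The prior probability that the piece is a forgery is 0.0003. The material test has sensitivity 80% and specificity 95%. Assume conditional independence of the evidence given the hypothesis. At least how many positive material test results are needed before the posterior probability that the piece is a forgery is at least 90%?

Prior odds: 0.0003 ÷ 0.9997 = 3/9997.
False-positive rate = 1 − 0.95 = 0.05; likelihood ratio of a positive = 0.8/0.05 = 16.
Target posterior odds = 0.9/0.1 = 9.
Require 16ⁿ ≥ 9 ÷ (3/9997) = 29991.
16³ = 4096 falls short of 29991 but 16⁴ = 65536 reaches it, so n = 4.

4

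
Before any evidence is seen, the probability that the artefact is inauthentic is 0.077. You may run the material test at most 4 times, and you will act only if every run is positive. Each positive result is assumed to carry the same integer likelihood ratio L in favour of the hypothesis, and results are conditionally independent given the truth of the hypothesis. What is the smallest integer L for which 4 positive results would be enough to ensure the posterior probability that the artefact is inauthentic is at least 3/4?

3

Prior odds = 0.077/0.923 = 77/923.
Target odds = 0.75/0.25 = 3.
Need L⁴ ≥ 3 ÷ (77/923) = 2769/77.
2⁴ = 16 < 2769/77 ≤ 81 = 3⁴, so L = 3.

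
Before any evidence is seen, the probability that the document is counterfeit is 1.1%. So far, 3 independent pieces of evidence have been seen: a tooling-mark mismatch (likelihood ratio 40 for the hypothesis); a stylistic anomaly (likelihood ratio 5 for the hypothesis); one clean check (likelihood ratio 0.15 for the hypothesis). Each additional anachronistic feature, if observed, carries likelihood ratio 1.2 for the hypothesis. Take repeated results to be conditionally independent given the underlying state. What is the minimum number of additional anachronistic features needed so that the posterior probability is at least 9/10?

19

Prior odds = 0.011/0.989 = 11/989.
Combined Bayes factor of the evidence already in hand = 40 × 5 × 0.15 = 30.
Odds after that evidence = (11/989) × 30 = 330/989.
Target odds = 0.9/0.1 = 9.
Need 1.2ⁿ ≥ 9 ÷ (330/989) = 2967/110.
1.2¹⁸ ≈26.6233 falls short of 2967/110 but 1.2¹⁹ ≈31.948 reaches it, so n = 19.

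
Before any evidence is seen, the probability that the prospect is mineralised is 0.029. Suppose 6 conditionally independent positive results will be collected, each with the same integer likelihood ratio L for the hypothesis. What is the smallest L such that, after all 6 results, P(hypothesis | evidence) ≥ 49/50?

4

Prior odds = 0.029/0.971 = 29/971.
Target odds = 0.98/0.02 = 49.
Need L⁶ ≥ 49 ÷ (29/971) = 47579/29.
3⁶ = 729 < 47579/29 ≤ 4096 = 4⁶, so L = 4.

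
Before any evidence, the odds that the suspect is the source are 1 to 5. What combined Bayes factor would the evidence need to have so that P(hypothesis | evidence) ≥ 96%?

120

Prior odds = 0.2.
Target odds = 0.96/0.04 = 24.
Required Bayes factor = 24 ÷ 0.2 = 120.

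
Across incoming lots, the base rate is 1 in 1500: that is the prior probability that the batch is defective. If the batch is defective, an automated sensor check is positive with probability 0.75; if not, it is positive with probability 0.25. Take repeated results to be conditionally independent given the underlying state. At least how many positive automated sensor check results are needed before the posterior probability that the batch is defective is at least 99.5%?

12

Prior odds = (1/1500)/(1499/1500) = 1/1499.
Likelihood ratio of a positive = 0.75/0.25 = 3.
Target posterior odds = 0.995/0.005 = 199.
Need (1/1499) × 3ⁿ ≥ 199, i.e. 3ⁿ ≥ 298301.
3¹¹ = 177147 falls short of 298301 but 3¹² = 531441 reaches it, so n = 12.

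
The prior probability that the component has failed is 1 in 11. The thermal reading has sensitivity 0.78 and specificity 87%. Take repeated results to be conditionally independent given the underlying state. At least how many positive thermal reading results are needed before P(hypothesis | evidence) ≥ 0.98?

4

Prior odds = (1/11)/(10/11) = 0.1.
False-positive rate = 1 − 0.87 = 0.13; likelihood ratio of a positive = 0.78/0.13 = 6.
Target odds: 0.98 ÷ 0.02 = 49.
Need 0.1 × 6ⁿ ≥ 49, i.e. 6ⁿ ≥ 490.
6³ = 216 falls short of 490 but 6⁴ = 1296 reaches it, so n = 4.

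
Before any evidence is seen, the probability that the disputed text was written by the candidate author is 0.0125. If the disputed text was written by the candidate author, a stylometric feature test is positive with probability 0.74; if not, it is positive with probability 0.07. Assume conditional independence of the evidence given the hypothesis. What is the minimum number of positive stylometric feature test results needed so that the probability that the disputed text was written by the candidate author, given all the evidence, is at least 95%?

Prior odds: 0.0125 ÷ 0.9875 = 1/79.
Likelihood ratio of a positive = 0.74/0.07 = 74/7.
Target odds: 0.95 ÷ 0.05 = 19.
Require (74/7)ⁿ ≥ 19 ÷ (1/79) = 1501.
(74/7)³ = 405224/343 falls short of 1501 but (74/7)⁴ = 29986576/2401 reaches it, so n = 4.

4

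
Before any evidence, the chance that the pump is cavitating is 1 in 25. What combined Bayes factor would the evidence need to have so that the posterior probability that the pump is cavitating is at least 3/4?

72

Prior odds = 0.04/0.96 = 1/24.
Target odds = 0.75/0.25 = 3.
Required Bayes factor = 3 ÷ (1/24) = 72.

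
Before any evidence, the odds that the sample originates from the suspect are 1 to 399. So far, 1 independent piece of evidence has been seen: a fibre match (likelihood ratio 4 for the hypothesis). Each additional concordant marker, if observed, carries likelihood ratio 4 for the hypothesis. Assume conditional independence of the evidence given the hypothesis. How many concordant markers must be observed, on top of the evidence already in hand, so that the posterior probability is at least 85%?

Prior odds = 1/399.
Bayes factor of the evidence already in hand = 4.
Odds after that evidence = (1/399) × 4 = 4/399.
Target odds = 0.85/0.15 = 17/3.
Need 4ⁿ ≥ 17/3 ÷ (4/399) = 565.25.
4⁴ = 256 falls short of 565.25 but 4⁵ = 1024 reaches it, so n = 5.

5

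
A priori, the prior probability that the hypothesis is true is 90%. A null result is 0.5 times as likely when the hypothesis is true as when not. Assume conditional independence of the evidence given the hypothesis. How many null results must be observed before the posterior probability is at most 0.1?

7

Prior odds: 0.9 ÷ 0.1 = 9.
Likelihood ratio per null result = 0.5.
Target posterior odds = 0.1/0.9 = 1/9.
Need 9 × 0.5ⁿ ≤ 1/9, i.e. 0.5ⁿ ≤ 1/81.
0.5⁶ = 0.015625 is still above 1/81 but 0.5⁷ = 0.0078125 is at or below it, so n = 7.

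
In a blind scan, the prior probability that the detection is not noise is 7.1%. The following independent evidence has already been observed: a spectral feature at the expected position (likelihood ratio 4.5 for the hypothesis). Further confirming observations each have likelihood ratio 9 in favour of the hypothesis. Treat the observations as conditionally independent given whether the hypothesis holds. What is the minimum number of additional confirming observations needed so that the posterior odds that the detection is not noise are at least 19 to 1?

2

Prior odds = 0.071/0.929 = 71/929.
Bayes factor of the evidence already in hand = 4.5.
Odds after that evidence = (71/929) × 4.5 = 639/1858.
Target odds = 19.
Need 9ⁿ ≥ 19 ÷ (639/1858) = 35302/639.
9¹ = 9 falls short of 35302/639 but 9² = 81 reaches it, so n = 2.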